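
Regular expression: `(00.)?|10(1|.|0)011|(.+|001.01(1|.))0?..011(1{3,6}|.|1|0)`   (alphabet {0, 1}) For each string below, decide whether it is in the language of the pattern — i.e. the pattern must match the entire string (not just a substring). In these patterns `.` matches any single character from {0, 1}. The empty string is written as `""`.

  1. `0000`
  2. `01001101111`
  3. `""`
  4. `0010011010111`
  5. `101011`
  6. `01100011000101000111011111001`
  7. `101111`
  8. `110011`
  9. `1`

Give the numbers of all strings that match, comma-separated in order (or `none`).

1 → no match
2 → no match
3 → match
4 → match
5 → match
6 → no match
7 → no match
8 → no match
9 → no match

3, 4, 5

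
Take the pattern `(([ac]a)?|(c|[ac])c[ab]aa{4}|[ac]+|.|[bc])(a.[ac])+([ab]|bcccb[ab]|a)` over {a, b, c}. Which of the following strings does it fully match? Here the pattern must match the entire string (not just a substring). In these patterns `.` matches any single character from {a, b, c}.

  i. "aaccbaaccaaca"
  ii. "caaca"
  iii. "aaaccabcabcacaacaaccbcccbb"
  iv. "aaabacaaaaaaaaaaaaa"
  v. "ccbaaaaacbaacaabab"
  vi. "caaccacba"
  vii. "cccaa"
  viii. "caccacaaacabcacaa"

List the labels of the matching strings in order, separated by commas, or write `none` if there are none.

i → no match
ii. "caaca" → match
iii → match
iv → no match
v → no match
vi. "caaccacba" → no match
vii. "cccaa" → no match
viii → match

ii, iii, viii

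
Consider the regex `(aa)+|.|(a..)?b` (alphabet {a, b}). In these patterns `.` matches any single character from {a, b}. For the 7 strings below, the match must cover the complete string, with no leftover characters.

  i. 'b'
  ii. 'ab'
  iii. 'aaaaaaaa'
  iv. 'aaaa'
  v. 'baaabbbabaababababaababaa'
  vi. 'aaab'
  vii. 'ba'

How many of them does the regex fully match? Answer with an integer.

4

i → match
ii → no match
iii → match
iv → match
v → no match
vi → match
vii → no match
Total matched: 4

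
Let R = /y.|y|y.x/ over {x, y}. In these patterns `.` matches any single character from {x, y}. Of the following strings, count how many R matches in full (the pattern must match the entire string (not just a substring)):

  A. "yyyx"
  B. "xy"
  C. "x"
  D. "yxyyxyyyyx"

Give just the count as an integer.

A → no match
B → no match — must start with "y"
C → no match — must start with "y"
D → no match
Total matched: 0

0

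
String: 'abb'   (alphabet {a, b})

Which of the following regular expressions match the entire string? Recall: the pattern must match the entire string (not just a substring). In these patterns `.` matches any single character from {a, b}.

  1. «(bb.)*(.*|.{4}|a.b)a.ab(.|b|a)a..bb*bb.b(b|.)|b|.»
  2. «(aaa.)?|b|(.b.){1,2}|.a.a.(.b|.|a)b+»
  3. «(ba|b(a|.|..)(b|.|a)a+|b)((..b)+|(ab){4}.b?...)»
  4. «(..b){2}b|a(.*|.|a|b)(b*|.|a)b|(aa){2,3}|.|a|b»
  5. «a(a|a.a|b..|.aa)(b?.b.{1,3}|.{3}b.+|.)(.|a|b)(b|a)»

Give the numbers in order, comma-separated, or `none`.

2, 4

1 → no match
2 → match
3 → no match
4 → match
5 → no match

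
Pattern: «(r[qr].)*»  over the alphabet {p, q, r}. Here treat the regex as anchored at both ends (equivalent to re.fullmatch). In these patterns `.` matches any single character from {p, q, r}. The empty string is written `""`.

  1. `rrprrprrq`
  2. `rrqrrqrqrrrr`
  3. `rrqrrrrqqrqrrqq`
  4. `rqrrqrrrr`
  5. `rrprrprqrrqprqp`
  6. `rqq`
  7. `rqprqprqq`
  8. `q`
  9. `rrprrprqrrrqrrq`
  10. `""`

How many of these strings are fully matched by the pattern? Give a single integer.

1 → match
2 → match
3 → match
4 → match
5 → match
6 → match
7 → match
8 → no match
9 → match
10 → match
Total matched: 9

9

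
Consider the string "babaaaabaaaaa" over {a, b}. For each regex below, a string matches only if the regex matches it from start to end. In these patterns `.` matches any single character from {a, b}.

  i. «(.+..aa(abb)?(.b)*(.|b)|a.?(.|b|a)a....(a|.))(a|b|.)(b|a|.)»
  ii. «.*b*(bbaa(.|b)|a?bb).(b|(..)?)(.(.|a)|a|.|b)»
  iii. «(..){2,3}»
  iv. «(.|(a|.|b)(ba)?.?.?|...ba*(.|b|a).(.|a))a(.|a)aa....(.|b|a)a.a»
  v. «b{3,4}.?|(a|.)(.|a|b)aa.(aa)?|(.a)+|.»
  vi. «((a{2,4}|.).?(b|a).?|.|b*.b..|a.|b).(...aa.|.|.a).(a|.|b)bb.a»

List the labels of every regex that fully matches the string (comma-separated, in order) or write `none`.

i, iv

i → match
ii → no match
iii → no match
iv → match
v → no match
vi → no match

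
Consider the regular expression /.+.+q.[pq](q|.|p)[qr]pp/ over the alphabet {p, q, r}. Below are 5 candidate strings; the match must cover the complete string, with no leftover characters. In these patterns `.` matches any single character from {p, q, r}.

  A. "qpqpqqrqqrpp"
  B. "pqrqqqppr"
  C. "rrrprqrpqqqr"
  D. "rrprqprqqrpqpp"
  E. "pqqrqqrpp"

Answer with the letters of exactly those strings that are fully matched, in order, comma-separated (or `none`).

A, E

A. "qpqpqqrqqrpp" → match
B. "pqrqqqppr" → no match — must end with "pp"
C. "rrrprqrpqqqr" → no match — must end with "pp"
D → no match
E. "pqqrqqrpp" → match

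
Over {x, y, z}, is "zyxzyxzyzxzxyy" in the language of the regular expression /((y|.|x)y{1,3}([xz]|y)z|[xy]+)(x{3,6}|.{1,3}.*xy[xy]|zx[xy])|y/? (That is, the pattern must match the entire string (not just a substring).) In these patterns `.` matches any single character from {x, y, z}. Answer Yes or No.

Yes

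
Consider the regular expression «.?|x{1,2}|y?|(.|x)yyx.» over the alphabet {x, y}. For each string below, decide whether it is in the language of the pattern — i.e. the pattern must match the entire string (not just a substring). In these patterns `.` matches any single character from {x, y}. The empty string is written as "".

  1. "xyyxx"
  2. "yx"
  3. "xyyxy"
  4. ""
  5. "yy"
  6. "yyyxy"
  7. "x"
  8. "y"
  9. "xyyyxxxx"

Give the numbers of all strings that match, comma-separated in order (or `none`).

1, 3, 4, 6, 7, 8

1 → match
2 → no match
3 → match
4 → match
5 → no match
6 → match
7 → match
8 → match
9 → no match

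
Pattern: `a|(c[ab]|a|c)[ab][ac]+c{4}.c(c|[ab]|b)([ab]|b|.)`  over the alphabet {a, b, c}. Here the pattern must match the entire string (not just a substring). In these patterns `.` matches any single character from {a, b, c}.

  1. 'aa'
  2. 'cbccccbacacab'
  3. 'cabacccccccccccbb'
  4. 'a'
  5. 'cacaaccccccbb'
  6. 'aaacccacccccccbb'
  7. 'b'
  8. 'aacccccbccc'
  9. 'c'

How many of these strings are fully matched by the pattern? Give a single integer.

5

1 → no match
2 → no match
3 → match
4 → match
5 → match
6 → match
7 → no match
8 → match
9 → no match
Total matched: 5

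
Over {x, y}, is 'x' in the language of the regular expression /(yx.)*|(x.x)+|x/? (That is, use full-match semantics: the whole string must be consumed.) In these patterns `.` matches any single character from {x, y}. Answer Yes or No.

Yes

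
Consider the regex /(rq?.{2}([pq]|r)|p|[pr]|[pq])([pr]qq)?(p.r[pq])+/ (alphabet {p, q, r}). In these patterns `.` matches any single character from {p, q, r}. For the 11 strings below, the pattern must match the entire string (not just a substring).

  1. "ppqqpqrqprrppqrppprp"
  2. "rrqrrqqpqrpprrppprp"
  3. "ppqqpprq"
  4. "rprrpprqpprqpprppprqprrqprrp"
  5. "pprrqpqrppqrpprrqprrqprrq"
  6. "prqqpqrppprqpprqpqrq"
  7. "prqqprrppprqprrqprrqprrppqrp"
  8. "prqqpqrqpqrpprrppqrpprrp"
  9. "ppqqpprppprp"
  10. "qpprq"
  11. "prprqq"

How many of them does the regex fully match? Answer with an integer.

1 → match
2 → match
3 → match
4 → match
5 → match
6 → match
7 → match
8 → match
9 → match
10 → match
11 → no match
Total matched: 10

10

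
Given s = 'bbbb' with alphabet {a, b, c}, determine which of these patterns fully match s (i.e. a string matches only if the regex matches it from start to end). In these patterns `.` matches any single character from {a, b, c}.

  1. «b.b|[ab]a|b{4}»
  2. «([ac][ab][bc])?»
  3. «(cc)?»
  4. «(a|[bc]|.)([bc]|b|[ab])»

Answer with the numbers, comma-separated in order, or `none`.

1

1 → match
2 → no match
3 → no match
4 → no match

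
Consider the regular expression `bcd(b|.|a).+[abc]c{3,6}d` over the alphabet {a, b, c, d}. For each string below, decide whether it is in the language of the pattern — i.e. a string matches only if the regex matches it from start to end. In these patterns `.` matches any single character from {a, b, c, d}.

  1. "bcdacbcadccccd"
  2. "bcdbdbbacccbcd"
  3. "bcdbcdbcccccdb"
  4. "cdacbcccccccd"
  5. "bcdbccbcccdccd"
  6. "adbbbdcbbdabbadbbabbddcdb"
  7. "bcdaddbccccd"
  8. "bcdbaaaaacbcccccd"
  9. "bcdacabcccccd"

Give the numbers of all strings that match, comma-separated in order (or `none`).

1 → match
2 → no match
3 → no match — must end with "cd"
4 → no match — must start with "bcd"
5 → no match
6 → no match — must start with "bcd"
7. "bcdaddbccccd" → match
8 → match
9 → match

1, 7, 8, 9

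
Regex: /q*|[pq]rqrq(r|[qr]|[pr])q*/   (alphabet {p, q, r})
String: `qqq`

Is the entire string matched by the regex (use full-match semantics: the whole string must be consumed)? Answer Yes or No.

Yes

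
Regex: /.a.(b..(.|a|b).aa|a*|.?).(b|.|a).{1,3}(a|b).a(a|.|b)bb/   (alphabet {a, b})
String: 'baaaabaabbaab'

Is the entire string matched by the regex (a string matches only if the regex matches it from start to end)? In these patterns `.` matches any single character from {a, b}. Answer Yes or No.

Every match must end with 'bb', but 'baaaabaabbaab' does not.

No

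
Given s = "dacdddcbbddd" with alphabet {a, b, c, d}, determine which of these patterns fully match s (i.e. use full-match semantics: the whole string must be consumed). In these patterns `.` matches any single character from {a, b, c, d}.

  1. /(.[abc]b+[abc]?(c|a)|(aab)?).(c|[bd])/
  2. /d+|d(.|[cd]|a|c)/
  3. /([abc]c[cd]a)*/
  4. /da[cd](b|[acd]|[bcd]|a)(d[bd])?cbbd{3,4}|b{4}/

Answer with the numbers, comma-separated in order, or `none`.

4

1 → no match
2 → no match
3 → no match
4 → match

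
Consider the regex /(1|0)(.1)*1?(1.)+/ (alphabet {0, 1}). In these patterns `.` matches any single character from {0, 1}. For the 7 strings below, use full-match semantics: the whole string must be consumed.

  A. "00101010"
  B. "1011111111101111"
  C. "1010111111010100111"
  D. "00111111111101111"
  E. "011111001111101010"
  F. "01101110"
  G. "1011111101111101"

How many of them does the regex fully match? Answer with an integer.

A → no match
B → match
C → no match
D → match
E → no match
F → match
G → no match
Total matched: 3

3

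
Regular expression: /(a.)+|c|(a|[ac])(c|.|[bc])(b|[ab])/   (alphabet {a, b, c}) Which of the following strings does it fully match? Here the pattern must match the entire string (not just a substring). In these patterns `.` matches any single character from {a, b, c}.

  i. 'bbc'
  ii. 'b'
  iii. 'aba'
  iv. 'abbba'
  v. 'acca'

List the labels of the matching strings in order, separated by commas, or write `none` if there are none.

i. 'bbc' → no match
ii. 'b' → no match
iii. 'aba' → match
iv. 'abbba' → no match
v. 'acca' → no match

iii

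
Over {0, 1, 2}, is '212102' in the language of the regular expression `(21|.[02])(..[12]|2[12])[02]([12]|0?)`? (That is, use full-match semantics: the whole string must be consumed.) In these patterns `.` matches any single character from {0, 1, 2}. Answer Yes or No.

Yes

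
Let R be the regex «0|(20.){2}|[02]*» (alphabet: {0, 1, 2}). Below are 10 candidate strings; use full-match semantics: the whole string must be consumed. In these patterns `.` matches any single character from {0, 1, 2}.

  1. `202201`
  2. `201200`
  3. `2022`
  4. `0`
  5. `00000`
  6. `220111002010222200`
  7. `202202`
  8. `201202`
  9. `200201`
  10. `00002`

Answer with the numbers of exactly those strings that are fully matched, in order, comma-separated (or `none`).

1, 2, 3, 4, 5, 7, 8, 9, 10

1 → match
2 → match
3 → match
4 → match
5 → match
6 → no match
7 → match
8 → match
9 → match
10 → match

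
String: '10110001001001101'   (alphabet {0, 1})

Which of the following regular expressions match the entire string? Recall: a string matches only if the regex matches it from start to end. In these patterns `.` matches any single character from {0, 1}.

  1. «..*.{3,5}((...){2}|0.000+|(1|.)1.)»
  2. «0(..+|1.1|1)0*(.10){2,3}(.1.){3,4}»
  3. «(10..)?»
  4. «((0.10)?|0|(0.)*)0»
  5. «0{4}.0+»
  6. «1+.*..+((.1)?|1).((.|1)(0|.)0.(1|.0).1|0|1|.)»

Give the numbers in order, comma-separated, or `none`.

1 → match
2 → no match — must start with '0'
3 → no match
4 → no match — must end with '0'
5 → no match — must start with '0'
6 → match

1, 6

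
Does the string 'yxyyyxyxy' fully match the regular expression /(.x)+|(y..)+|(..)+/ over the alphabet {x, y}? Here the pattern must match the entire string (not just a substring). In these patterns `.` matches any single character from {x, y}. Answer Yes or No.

Yes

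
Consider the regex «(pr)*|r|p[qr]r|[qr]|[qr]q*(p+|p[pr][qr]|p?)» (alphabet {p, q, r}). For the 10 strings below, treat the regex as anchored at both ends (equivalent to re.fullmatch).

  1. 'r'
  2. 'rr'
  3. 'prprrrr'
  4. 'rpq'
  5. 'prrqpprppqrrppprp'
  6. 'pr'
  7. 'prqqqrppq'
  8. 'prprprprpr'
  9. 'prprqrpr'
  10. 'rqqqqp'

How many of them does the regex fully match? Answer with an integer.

4

1 → match
2 → no match
3 → no match
4 → no match
5 → no match
6 → match
7 → no match
8 → match
9 → no match
10 → match
Total matched: 4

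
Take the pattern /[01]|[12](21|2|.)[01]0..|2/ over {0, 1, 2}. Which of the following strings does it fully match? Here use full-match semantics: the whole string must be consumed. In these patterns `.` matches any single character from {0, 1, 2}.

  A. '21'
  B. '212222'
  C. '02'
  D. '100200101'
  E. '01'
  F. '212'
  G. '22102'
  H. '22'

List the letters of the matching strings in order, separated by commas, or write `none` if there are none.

none

A → no match
B → no match
C → no match
D → no match
E → no match
F → no match
G → no match
H → no match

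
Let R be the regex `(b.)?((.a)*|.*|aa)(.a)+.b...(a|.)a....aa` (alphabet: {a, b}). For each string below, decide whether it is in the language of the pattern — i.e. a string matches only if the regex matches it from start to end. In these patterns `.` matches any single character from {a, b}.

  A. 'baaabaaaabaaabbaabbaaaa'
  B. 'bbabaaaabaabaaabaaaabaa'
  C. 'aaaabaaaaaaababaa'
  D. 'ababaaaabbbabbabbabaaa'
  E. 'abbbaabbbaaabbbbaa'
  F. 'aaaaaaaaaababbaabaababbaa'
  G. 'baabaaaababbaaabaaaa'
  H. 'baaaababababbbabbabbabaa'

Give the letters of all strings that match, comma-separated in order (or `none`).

A → no match
B → match
C → no match
D → no match
E → match
F → match
G → match
H → match

B, E, F, G, H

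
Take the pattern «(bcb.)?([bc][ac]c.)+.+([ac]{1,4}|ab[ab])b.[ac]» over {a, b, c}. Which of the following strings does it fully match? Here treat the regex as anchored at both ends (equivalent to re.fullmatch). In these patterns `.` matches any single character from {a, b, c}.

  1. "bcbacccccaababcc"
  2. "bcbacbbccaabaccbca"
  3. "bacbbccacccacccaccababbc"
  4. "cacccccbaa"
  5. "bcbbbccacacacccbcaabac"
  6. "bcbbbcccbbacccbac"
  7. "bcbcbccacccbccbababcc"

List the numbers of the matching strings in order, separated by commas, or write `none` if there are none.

1, 3, 4, 5, 6, 7

1 → match
2 → no match
3 → match
4. "cacccccbaa" → match
5 → match
6 → match
7 → match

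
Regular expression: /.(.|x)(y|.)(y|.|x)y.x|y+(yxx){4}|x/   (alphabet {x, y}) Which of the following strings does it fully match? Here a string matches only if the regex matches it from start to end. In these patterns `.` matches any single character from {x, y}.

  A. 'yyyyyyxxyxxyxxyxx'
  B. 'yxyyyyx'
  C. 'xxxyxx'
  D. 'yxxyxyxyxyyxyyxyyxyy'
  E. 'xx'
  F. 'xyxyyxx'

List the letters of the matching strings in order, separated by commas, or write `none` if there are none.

A, B, F

A → match
B. 'yxyyyyx' → match
C. 'xxxyxx' → no match
D → no match
E. 'xx' → no match
F. 'xyxyyxx' → match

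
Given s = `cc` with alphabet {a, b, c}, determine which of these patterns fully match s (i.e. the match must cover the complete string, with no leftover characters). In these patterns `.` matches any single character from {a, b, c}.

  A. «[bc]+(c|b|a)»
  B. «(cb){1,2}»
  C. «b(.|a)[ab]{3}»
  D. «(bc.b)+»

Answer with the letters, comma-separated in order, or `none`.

A → match
B → no match — must start with `cb`
C → no match — must start with `b`
D → no match — must start with `bc`

A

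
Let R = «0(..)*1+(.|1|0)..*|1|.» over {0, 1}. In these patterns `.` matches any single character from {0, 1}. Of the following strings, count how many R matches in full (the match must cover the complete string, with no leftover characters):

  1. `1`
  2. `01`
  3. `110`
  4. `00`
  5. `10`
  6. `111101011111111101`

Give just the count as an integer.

1 → match
2 → no match
3 → no match
4 → no match
5 → no match
6 → no match
Total matched: 1

1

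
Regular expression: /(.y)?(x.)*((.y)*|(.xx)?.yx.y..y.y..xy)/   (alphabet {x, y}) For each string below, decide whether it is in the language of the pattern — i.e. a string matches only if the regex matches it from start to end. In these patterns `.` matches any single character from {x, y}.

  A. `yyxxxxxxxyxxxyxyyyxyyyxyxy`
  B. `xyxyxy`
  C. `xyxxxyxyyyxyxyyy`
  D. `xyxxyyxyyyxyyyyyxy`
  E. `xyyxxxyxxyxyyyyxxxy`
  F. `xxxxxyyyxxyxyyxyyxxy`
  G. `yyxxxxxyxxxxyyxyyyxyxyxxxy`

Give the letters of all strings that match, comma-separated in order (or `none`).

A → match
B. `xyxyxy` → match
C → match
D → match
E → match
F → match
G → match

A, B, C, D, E, F, G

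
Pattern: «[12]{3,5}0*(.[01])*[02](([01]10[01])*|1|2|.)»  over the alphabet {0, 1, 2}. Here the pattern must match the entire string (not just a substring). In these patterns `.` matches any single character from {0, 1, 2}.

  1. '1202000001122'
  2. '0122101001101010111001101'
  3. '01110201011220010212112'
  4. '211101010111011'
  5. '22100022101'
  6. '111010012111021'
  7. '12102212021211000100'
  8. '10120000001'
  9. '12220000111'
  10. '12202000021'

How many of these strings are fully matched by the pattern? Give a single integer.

1 → no match
2 → no match
3 → no match
4 → no match
5 → no match
6 → no match
7 → no match
8 → no match
9 → no match
10 → no match
Total matched: 0

0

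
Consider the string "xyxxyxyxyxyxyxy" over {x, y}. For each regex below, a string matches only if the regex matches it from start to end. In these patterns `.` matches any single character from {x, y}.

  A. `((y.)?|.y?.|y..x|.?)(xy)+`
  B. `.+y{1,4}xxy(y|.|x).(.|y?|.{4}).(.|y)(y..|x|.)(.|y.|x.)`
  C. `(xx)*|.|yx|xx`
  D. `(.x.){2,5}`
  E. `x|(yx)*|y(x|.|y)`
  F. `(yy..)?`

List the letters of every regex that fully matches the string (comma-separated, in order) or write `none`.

A, B

A → match
B → match
C → no match
D → no match
E → no match
F → no match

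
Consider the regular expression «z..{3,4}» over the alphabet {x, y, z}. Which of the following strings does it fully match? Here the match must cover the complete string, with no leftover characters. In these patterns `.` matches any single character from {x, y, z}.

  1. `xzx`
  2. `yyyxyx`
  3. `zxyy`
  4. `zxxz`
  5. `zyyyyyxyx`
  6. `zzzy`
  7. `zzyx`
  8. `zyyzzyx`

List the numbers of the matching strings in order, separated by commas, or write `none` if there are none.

none

1 → no match — must start with `z`
2 → no match — must start with `z`
3 → no match
4 → no match
5 → no match
6 → no match
7 → no match
8 → no match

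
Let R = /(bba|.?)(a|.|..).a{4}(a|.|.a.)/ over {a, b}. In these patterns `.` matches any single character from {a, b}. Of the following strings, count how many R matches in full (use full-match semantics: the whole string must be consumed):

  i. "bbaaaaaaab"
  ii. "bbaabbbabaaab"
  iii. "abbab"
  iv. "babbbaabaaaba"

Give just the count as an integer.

1

i → match
ii → no match
iii → no match
iv → no match
Total matched: 1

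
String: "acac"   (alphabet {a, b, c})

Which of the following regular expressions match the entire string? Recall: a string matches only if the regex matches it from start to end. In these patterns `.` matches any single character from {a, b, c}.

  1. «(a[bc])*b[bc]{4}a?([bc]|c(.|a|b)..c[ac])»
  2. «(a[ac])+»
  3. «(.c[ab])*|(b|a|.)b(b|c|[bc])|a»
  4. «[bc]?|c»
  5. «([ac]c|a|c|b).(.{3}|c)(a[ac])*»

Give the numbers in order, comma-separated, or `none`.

2, 5

1 → no match
2 → match
3 → no match
4 → no match
5 → match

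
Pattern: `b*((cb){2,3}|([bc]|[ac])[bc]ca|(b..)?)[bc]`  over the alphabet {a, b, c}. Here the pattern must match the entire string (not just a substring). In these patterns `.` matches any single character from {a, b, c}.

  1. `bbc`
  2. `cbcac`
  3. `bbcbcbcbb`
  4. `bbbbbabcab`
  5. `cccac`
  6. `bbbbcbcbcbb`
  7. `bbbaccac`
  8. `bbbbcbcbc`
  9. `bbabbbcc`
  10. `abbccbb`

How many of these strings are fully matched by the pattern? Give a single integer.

1. `bbc` → match
2. `cbcac` → match
3. `bbcbcbcbb` → match
4. `bbbbbabcab` → match
5. `cccac` → match
6. `bbbbcbcbcbb` → match
7. `bbbaccac` → match
8. `bbbbcbcbc` → match
9. `bbabbbcc` → no match
10. `abbccbb` → no match
Total matched: 8

8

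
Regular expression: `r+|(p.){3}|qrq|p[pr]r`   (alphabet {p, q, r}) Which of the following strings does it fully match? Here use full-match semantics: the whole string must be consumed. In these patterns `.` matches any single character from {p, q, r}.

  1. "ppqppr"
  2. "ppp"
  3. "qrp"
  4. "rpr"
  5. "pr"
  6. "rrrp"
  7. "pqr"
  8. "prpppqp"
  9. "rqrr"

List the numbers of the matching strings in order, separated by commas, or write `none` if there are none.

none

1 → no match
2 → no match
3 → no match
4 → no match
5 → no match
6 → no match
7 → no match
8 → no match
9 → no match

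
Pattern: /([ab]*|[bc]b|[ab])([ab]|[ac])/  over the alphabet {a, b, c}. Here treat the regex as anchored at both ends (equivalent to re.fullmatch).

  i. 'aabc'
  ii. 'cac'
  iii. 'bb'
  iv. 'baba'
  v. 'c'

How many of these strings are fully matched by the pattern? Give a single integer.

i → match
ii → no match
iii → match
iv → match
v → match
Total matched: 4

4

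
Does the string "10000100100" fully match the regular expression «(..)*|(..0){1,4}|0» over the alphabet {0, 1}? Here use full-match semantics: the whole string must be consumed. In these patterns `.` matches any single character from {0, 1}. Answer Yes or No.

No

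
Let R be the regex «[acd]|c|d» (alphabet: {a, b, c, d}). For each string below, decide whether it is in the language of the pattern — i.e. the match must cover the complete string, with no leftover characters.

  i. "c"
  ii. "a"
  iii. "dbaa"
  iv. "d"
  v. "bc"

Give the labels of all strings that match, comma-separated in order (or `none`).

i → match
ii → match
iii → no match
iv → match
v → no match

i, ii, iv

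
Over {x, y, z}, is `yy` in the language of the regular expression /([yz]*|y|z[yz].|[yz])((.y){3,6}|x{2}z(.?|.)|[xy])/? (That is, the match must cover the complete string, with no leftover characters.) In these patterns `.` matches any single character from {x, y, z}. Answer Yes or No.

Yes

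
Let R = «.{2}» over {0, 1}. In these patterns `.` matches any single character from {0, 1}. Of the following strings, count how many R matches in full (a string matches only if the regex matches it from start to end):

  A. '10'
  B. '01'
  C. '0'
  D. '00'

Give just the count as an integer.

A → match
B → match
C → no match
D → match
Total matched: 3

3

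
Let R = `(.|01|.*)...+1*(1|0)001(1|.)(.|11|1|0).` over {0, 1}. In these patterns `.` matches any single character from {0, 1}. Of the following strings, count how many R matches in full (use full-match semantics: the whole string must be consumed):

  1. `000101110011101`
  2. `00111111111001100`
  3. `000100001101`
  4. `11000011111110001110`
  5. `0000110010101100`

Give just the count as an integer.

1 → no match
2 → match
3. `000100001101` → match
4 → match
5 → no match
Total matched: 3

3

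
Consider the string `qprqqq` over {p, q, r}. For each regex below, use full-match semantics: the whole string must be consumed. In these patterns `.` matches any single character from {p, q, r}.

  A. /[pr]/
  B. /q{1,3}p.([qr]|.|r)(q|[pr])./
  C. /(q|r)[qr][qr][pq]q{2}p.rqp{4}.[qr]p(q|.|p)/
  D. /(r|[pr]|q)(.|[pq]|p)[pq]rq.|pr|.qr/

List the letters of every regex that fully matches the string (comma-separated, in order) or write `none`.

B

A → no match
B → match
C → no match
D → no match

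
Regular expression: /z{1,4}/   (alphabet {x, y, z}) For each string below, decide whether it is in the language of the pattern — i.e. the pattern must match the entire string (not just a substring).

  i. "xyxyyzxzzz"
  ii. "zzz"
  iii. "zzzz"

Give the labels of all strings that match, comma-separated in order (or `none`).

i → no match — must start with "z"
ii → match
iii → match

ii, iii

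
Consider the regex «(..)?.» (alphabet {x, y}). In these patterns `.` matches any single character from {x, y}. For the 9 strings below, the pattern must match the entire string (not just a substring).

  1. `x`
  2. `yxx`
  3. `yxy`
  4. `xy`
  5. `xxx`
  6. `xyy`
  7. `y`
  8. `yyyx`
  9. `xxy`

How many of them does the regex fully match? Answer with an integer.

1. `x` → match
2. `yxx` → match
3. `yxy` → match
4. `xy` → no match
5. `xxx` → match
6. `xyy` → match
7. `y` → match
8. `yyyx` → no match
9. `xxy` → match
Total matched: 7

7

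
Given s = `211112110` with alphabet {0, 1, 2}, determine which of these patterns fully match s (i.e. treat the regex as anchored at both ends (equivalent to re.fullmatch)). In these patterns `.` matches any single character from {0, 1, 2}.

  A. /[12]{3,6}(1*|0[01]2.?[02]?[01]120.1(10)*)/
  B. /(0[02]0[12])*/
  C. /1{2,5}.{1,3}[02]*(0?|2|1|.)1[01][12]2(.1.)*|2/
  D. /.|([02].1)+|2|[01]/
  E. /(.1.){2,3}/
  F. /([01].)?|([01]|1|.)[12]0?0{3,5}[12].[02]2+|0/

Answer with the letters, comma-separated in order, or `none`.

E

A → no match
B → no match
C → no match
D → no match
E → match
F → no match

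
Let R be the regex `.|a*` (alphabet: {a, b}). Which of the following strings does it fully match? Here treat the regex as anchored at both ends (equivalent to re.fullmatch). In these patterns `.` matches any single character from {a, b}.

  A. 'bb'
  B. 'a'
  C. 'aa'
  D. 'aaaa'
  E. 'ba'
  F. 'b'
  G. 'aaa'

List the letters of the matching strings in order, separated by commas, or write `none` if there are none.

A. 'bb' → no match
B. 'a' → match
C. 'aa' → match
D. 'aaaa' → match
E. 'ba' → no match
F. 'b' → match
G. 'aaa' → match

B, C, D, F, G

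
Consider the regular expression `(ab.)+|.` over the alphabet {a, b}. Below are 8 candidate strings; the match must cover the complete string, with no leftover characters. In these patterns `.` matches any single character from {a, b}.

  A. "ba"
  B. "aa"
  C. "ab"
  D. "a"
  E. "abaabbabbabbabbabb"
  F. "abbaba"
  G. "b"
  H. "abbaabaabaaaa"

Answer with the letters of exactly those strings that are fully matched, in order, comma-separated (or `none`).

A → no match
B → no match
C → no match
D → match
E → match
F → match
G → match
H → no match

D, E, F, G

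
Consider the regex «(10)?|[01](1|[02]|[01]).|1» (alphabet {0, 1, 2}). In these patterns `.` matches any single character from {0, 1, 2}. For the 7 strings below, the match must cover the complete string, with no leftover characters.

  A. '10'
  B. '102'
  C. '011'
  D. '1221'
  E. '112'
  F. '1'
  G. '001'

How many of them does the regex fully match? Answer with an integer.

A. '10' → match
B. '102' → match
C. '011' → match
D. '1221' → no match
E. '112' → match
F. '1' → match
G. '001' → match
Total matched: 6

6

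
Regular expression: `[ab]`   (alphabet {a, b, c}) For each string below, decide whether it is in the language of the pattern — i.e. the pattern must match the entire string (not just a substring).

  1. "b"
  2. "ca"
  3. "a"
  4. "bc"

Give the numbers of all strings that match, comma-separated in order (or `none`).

1, 3

1. "b" → match
2. "ca" → no match
3. "a" → match
4. "bc" → no match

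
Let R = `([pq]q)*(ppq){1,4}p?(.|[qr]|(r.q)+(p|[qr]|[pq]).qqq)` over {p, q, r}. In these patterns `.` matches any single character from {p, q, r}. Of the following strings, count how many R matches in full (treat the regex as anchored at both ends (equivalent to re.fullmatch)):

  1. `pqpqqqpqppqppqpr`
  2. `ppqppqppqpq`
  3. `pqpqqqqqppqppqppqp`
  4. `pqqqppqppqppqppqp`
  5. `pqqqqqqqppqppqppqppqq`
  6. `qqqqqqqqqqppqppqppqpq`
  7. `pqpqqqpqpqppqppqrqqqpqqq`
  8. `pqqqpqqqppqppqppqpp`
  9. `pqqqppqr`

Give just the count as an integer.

9

1 → match
2 → match
3 → match
4 → match
5 → match
6 → match
7 → match
8 → match
9 → match
Total matched: 9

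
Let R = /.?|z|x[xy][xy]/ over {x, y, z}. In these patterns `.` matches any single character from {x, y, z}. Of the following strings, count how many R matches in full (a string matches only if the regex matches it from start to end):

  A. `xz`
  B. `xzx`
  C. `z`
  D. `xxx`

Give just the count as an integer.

2

A. `xz` → no match
B. `xzx` → no match
C. `z` → match
D. `xxx` → match
Total matched: 2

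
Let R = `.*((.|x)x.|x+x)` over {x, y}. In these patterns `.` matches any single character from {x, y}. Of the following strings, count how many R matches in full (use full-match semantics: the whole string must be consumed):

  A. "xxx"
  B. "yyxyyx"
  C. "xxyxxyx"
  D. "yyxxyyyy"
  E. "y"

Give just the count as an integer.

A → match
B → no match
C → no match
D → no match
E → no match
Total matched: 1

1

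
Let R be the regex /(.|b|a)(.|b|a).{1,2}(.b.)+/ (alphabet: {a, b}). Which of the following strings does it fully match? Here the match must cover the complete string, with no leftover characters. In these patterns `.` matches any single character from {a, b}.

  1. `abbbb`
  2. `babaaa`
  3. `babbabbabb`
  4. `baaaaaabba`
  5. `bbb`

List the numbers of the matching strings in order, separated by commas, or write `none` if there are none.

1 → no match
2 → no match
3 → match
4 → no match
5 → no match

3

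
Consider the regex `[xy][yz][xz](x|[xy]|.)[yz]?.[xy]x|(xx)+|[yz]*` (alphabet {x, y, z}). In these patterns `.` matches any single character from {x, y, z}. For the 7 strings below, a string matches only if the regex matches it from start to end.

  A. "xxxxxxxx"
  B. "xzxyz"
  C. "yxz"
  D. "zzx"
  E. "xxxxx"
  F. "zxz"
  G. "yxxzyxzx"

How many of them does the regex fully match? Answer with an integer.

A → match
B → no match
C → no match
D → no match
E → no match
F → no match
G → no match
Total matched: 1

1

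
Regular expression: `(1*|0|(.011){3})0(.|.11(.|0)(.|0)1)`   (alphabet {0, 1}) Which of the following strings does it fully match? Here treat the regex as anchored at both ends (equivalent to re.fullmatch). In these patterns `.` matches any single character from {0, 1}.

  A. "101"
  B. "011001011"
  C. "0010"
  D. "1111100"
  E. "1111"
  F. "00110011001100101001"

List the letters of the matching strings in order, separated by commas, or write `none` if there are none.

A. "101" → match
B. "011001011" → no match
C. "0010" → no match
D. "1111100" → match
E. "1111" → no match
F → no match

A, D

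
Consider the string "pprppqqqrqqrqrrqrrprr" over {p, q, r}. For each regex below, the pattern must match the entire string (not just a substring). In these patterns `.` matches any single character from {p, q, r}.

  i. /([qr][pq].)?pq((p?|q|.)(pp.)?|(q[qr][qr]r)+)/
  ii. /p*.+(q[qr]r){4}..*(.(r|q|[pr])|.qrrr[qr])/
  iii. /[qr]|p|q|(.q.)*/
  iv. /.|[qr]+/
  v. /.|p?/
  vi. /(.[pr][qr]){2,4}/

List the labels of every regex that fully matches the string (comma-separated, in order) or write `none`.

i → no match
ii → match
iii → no match
iv → no match
v → no match
vi → no match

ii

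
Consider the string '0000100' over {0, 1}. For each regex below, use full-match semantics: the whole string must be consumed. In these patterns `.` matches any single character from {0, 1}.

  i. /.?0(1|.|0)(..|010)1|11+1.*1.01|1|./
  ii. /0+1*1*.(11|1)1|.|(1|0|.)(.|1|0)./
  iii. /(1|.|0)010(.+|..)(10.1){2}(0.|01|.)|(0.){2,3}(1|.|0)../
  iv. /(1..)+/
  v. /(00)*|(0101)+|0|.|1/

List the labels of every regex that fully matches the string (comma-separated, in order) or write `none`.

iii

i → no match
ii → no match
iii → match
iv → no match — must start with '1'
v → no match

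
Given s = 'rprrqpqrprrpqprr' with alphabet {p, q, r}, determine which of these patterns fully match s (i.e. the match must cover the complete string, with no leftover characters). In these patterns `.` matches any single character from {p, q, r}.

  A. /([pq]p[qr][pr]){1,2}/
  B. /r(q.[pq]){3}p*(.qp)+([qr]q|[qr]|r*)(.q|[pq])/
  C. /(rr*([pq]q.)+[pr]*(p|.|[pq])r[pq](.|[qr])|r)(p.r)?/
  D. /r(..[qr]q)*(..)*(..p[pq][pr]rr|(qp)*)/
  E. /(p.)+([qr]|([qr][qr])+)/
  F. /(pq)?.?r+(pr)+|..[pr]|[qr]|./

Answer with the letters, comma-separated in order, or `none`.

D

A → no match
B → no match — must start with 'rq'
C → no match
D → match
E → no match — must start with 'p'
F → no match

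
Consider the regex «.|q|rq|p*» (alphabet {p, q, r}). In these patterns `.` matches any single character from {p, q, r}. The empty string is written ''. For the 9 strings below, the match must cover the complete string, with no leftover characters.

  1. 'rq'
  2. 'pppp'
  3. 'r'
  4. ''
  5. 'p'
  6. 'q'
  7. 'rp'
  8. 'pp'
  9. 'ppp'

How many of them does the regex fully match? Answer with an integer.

8

1 → match
2 → match
3 → match
4 → match
5 → match
6 → match
7 → no match
8 → match
9 → match
Total matched: 8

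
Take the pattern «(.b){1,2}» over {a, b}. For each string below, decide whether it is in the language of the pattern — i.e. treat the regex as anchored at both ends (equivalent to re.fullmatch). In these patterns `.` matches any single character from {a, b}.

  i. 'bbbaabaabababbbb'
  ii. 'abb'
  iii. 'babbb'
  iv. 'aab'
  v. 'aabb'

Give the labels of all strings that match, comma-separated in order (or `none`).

none

i → no match
ii → no match
iii → no match
iv → no match
v → no match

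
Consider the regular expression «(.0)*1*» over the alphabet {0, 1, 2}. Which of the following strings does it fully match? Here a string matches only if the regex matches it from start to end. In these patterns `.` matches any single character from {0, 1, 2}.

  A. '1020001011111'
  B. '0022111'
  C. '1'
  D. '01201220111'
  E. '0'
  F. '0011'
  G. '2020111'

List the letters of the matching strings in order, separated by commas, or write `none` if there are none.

A, C, F, G

A → match
B → no match
C → match
D → no match
E → no match
F → match
G → match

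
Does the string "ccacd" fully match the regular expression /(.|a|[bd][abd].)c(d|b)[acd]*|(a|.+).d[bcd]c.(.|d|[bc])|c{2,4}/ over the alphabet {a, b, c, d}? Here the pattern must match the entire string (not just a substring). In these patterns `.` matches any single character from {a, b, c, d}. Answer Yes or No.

No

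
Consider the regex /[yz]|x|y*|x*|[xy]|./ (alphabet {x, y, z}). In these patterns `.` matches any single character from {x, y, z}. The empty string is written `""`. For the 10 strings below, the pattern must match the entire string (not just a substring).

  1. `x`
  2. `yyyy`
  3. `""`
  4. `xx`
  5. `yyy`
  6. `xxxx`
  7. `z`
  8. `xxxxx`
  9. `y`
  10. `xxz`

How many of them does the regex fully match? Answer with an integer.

9

1. `x` → match
2. `yyyy` → match
3. `""` → match
4. `xx` → match
5. `yyy` → match
6. `xxxx` → match
7. `z` → match
8. `xxxxx` → match
9. `y` → match
10. `xxz` → no match
Total matched: 9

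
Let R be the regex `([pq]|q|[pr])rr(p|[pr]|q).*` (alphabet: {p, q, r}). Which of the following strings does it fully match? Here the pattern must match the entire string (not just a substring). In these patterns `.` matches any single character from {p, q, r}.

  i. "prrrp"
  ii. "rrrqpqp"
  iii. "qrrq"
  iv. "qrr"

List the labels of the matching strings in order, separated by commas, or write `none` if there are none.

i, ii, iii

i → match
ii → match
iii → match
iv → no match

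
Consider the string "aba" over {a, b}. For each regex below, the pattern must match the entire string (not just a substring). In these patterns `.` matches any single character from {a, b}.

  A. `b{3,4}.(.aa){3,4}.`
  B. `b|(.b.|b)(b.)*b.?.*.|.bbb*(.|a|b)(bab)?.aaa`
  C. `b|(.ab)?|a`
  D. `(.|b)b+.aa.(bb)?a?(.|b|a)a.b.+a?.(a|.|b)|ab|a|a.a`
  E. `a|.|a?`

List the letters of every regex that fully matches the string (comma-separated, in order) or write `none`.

A → no match — must start with "b"
B → no match
C → no match
D → match
E → no match

D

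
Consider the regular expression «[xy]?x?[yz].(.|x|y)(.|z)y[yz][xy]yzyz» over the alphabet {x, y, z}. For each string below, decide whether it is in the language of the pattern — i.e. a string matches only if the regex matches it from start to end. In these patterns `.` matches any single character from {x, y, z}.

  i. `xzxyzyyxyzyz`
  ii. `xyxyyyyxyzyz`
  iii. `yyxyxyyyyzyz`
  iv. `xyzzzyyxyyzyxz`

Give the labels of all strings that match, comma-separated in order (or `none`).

i, ii, iii

i → match
ii → match
iii → match
iv → no match — must end with `yzyz`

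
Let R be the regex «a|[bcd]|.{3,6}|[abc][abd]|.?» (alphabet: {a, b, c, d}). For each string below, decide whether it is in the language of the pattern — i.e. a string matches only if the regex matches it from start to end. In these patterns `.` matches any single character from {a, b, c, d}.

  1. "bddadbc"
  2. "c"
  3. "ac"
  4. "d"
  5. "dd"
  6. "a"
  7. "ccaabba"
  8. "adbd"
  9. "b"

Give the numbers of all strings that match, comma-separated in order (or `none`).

2, 4, 6, 8, 9

1 → no match
2 → match
3 → no match
4 → match
5 → no match
6 → match
7 → no match
8 → match
9 → match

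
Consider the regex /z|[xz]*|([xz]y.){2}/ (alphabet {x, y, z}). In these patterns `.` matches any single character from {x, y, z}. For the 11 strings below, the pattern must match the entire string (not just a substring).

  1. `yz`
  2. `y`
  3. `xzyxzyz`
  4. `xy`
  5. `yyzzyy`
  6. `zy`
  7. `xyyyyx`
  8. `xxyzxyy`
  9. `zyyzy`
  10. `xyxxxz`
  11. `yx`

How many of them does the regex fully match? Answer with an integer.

1 → no match
2 → no match
3 → no match
4 → no match
5 → no match
6 → no match
7 → no match
8 → no match
9 → no match
10 → no match
11 → no match
Total matched: 0

0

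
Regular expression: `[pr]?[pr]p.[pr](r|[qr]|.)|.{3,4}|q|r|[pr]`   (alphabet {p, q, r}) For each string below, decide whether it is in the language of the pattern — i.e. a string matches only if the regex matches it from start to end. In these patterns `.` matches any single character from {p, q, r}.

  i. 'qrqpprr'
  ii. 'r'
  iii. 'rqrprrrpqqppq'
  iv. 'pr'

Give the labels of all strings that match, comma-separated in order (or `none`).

ii

i → no match
ii → match
iii → no match
iv → no match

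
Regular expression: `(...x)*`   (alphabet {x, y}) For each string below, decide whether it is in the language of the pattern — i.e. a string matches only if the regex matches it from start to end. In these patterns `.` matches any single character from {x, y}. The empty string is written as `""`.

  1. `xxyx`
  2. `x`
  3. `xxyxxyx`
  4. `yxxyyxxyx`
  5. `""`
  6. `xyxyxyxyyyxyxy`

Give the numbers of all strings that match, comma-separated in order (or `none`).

1, 5

1 → match
2 → no match
3 → no match
4 → no match
5 → match
6 → no match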